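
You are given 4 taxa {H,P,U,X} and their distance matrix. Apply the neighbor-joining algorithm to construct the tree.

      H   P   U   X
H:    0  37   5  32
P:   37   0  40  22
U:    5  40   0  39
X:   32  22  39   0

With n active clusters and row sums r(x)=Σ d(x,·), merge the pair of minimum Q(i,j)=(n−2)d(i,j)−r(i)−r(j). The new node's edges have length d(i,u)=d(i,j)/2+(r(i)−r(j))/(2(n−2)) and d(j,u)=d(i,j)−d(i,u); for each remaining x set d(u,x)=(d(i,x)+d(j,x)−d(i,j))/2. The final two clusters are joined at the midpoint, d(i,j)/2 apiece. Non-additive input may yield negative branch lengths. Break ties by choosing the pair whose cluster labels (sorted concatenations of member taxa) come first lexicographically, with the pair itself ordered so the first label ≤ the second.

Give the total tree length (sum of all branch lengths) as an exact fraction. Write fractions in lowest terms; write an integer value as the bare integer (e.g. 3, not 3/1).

iteration 1: select H,U (d=5, Q=-148); attach at lengths (0, 5); label the merged cluster HU
  updated: d(HU,P)=36, d(HU,X)=33
iteration 2: select HU,P (d=36, Q=-91); attach at lengths (47/2, 25/2); label the merged cluster HPU
  updated: d(HPU,X)=19/2
iteration 3: select HPU,X (d=19/2); attach at lengths (19/4, 19/4); label the merged cluster HPUX
final tree: (((H:0,U:5):47/2,P:25/2):19/4,X:19/4)
total length: 101/2

101/2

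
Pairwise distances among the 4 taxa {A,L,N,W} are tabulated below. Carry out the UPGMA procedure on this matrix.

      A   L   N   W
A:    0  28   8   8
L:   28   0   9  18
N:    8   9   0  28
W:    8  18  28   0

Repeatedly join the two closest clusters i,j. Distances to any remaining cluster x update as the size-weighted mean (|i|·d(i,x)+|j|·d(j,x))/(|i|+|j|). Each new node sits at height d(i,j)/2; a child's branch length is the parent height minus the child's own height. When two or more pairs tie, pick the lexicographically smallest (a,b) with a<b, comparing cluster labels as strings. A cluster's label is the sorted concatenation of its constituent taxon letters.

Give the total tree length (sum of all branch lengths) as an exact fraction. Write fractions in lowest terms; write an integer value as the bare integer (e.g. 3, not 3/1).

94/3

iteration 1: select A,N (d=8); attach at lengths (4, 4); label the merged cluster AN
  updated: d(AN,L)=37/2, d(AN,W)=18
iteration 2: select AN,W (d=18); attach at lengths (5, 9); label the merged cluster ANW
  updated: d(ANW,L)=55/3
iteration 3: select ANW,L (d=55/3); attach at lengths (1/6, 55/6); label the merged cluster ALNW
final tree: (((A:4,N:4):5,W:9):1/6,L:55/6)
total length: 94/3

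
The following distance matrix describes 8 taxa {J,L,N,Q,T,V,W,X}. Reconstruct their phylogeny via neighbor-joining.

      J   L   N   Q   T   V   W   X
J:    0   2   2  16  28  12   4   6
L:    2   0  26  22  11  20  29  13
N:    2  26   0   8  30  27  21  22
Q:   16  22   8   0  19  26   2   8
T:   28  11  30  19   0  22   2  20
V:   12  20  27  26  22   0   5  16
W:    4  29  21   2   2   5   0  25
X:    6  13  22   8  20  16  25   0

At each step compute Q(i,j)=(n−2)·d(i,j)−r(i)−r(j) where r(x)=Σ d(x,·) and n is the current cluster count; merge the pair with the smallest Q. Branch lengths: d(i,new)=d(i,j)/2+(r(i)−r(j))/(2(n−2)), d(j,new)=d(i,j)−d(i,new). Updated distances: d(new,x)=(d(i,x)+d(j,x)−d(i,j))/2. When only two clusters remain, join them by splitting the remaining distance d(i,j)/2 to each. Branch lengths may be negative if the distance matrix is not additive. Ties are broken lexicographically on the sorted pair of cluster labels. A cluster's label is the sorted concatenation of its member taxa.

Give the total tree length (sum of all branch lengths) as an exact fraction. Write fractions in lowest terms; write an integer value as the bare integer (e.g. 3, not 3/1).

step 1: merge (T,W) at d=2, Q=-208; branch lengths T→14/3, W→-8/3; new cluster TW
  updated: d(J,TW)=15, d(L,TW)=19, d(N,TW)=49/2, d(Q,TW)=19/2, d(TW,V)=25/2, d(TW,X)=43/2
step 2: merge (N,Q) at d=8, Q=-159; branch lengths N→6, Q→2; new cluster NQ
  updated: d(J,NQ)=5, d(L,NQ)=20, d(NQ,TW)=13, d(NQ,V)=45/2, d(NQ,X)=11
step 3: merge (TW,V) at d=25/2, Q=-114; branch lengths TW→6, V→13/2; new cluster TVW
  updated: d(J,TVW)=29/4, d(L,TVW)=53/4, d(NQ,TVW)=23/2, d(TVW,X)=25/2
step 4: merge (J,L) at d=2, Q=-125/2; branch lengths J→-11/3, L→17/3; new cluster JL
  updated: d(JL,NQ)=23/2, d(JL,TVW)=37/4, d(JL,X)=17/2
step 5: merge (JL,X) at d=17/2, Q=-177/4; branch lengths JL→57/16, X→79/16; new cluster JLX
  updated: d(JLX,NQ)=7, d(JLX,TVW)=53/8
step 6: merge (JLX,NQ) at d=7, Q=-201/8; branch lengths JLX→17/16, NQ→95/16; new cluster JLNQX
  updated: d(JLNQX,TVW)=89/16
step 7: merge (JLNQX,TVW) at d=89/16; branch lengths JLNQX→89/32, TVW→89/32; new cluster JLNQTVWX
final tree: ((((J:-11/3,L:17/3):57/16,X:79/16):17/16,(N:6,Q:2):95/16):89/32,((T:14/3,W:-8/3):6,V:13/2):89/32)
total length: 729/16

729/16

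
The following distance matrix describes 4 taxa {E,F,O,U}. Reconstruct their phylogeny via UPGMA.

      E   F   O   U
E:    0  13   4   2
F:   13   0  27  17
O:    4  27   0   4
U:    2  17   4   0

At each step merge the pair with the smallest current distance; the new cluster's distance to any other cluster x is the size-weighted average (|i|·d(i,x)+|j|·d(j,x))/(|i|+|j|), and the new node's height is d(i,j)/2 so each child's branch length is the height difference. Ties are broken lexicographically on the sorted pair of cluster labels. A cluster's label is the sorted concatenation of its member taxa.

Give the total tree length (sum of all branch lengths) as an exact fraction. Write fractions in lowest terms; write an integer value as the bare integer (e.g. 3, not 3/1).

1. join E+U (d=2) ⇒ EU; edges |E|=1, |U|=1
  updated: d(EU,F)=15, d(EU,O)=4
2. join EU+O (d=4) ⇒ EOU; edges |EU|=1, |O|=2
  updated: d(EOU,F)=19
3. join EOU+F (d=19) ⇒ EFOU; edges |EOU|=15/2, |F|=19/2
final tree: (((E:1,U:1):1,O:2):15/2,F:19/2)
total length: 22

22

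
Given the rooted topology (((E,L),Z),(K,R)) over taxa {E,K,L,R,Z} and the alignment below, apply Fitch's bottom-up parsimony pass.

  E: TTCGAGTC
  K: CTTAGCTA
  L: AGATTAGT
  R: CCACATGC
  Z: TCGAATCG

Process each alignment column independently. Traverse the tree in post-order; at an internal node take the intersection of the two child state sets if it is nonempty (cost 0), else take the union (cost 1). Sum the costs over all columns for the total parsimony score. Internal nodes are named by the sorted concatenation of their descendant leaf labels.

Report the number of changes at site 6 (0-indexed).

[col 0] EL: children E:{T}, L:{A} ∪→ {A,T}; cost 1
[col 0] ELZ: children EL:{A,T}, Z:{T} ∩→ {T}; cost 0
[col 0] KR: children K:{C}, R:{C} ∩→ {C}; cost 0
[col 0] EKLRZ: children ELZ:{T}, KR:{C} ∪→ {C,T}; cost 1
[col 1] EL: children E:{T}, L:{G} ∪→ {G,T}; cost 1
[col 1] ELZ: children EL:{G,T}, Z:{C} ∪→ {C,G,T}; cost 1
[col 1] KR: children K:{T}, R:{C} ∪→ {C,T}; cost 1
[col 1] EKLRZ: children ELZ:{C,G,T}, KR:{C,T} ∩→ {C,T}; cost 0
[col 2] EL: children E:{C}, L:{A} ∪→ {A,C}; cost 1
[col 2] ELZ: children EL:{A,C}, Z:{G} ∪→ {A,C,G}; cost 1
[col 2] KR: children K:{T}, R:{A} ∪→ {A,T}; cost 1
[col 2] EKLRZ: children ELZ:{A,C,G}, KR:{A,T} ∩→ {A}; cost 0
[col 3] EL: children E:{G}, L:{T} ∪→ {G,T}; cost 1
[col 3] ELZ: children EL:{G,T}, Z:{A} ∪→ {A,G,T}; cost 1
[col 3] KR: children K:{A}, R:{C} ∪→ {A,C}; cost 1
[col 3] EKLRZ: children ELZ:{A,G,T}, KR:{A,C} ∩→ {A}; cost 0
[col 4] EL: children E:{A}, L:{T} ∪→ {A,T}; cost 1
[col 4] ELZ: children EL:{A,T}, Z:{A} ∩→ {A}; cost 0
[col 4] KR: children K:{G}, R:{A} ∪→ {A,G}; cost 1
[col 4] EKLRZ: children ELZ:{A}, KR:{A,G} ∩→ {A}; cost 0
[col 5] EL: children E:{G}, L:{A} ∪→ {A,G}; cost 1
[col 5] ELZ: children EL:{A,G}, Z:{T} ∪→ {A,G,T}; cost 1
[col 5] KR: children K:{C}, R:{T} ∪→ {C,T}; cost 1
[col 5] EKLRZ: children ELZ:{A,G,T}, KR:{C,T} ∩→ {T}; cost 0
[col 6] EL: children E:{T}, L:{G} ∪→ {G,T}; cost 1
[col 6] ELZ: children EL:{G,T}, Z:{C} ∪→ {C,G,T}; cost 1
[col 6] KR: children K:{T}, R:{G} ∪→ {G,T}; cost 1
[col 6] EKLRZ: children ELZ:{C,G,T}, KR:{G,T} ∩→ {G,T}; cost 0
[col 7] EL: children E:{C}, L:{T} ∪→ {C,T}; cost 1
[col 7] ELZ: children EL:{C,T}, Z:{G} ∪→ {C,G,T}; cost 1
[col 7] KR: children K:{A}, R:{C} ∪→ {A,C}; cost 1
[col 7] EKLRZ: children ELZ:{C,G,T}, KR:{A,C} ∩→ {C}; cost 0
per-site changes: [2, 3, 3, 3, 2, 3, 3, 3]; total = 22

3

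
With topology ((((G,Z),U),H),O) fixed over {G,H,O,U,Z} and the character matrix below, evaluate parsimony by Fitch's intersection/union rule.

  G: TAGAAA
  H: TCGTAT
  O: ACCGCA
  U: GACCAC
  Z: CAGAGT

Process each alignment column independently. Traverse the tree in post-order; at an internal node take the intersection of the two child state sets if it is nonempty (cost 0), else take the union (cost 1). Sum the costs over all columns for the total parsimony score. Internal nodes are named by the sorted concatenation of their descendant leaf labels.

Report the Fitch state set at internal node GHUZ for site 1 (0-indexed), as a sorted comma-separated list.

A,C

[col 0] GZ: children G:{T}, Z:{C} ∪→ {C,T}; cost 1
[col 0] GUZ: children GZ:{C,T}, U:{G} ∪→ {C,G,T}; cost 1
[col 0] GHUZ: children GUZ:{C,G,T}, H:{T} ∩→ {T}; cost 0
[col 0] GHOUZ: children GHUZ:{T}, O:{A} ∪→ {A,T}; cost 1
[col 1] GZ: children G:{A}, Z:{A} ∩→ {A}; cost 0
[col 1] GUZ: children GZ:{A}, U:{A} ∩→ {A}; cost 0
[col 1] GHUZ: children GUZ:{A}, H:{C} ∪→ {A,C}; cost 1
[col 1] GHOUZ: children GHUZ:{A,C}, O:{C} ∩→ {C}; cost 0
[col 2] GZ: children G:{G}, Z:{G} ∩→ {G}; cost 0
[col 2] GUZ: children GZ:{G}, U:{C} ∪→ {C,G}; cost 1
[col 2] GHUZ: children GUZ:{C,G}, H:{G} ∩→ {G}; cost 0
[col 2] GHOUZ: children GHUZ:{G}, O:{C} ∪→ {C,G}; cost 1
[col 3] GZ: children G:{A}, Z:{A} ∩→ {A}; cost 0
[col 3] GUZ: children GZ:{A}, U:{C} ∪→ {A,C}; cost 1
[col 3] GHUZ: children GUZ:{A,C}, H:{T} ∪→ {A,C,T}; cost 1
[col 3] GHOUZ: children GHUZ:{A,C,T}, O:{G} ∪→ {A,C,G,T}; cost 1
[col 4] GZ: children G:{A}, Z:{G} ∪→ {A,G}; cost 1
[col 4] GUZ: children GZ:{A,G}, U:{A} ∩→ {A}; cost 0
[col 4] GHUZ: children GUZ:{A}, H:{A} ∩→ {A}; cost 0
[col 4] GHOUZ: children GHUZ:{A}, O:{C} ∪→ {A,C}; cost 1
[col 5] GZ: children G:{A}, Z:{T} ∪→ {A,T}; cost 1
[col 5] GUZ: children GZ:{A,T}, U:{C} ∪→ {A,C,T}; cost 1
[col 5] GHUZ: children GUZ:{A,C,T}, H:{T} ∩→ {T}; cost 0
[col 5] GHOUZ: children GHUZ:{T}, O:{A} ∪→ {A,T}; cost 1
per-site changes: [3, 1, 2, 3, 2, 3]; total = 14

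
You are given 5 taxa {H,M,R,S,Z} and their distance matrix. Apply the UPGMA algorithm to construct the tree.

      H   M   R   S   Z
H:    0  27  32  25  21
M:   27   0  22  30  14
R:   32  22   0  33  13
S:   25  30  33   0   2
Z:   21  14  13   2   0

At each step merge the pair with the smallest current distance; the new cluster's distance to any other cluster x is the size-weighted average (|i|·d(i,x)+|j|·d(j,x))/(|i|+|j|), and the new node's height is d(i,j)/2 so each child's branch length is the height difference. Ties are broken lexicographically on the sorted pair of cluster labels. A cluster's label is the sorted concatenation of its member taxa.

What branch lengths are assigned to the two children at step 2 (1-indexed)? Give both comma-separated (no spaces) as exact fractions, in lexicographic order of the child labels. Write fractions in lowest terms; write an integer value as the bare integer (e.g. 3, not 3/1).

1. join S+Z (d=2) ⇒ SZ; edges |S|=1, |Z|=1
  updated: d(H,SZ)=23, d(M,SZ)=22, d(R,SZ)=23
2. join M+R (d=22) ⇒ MR; edges |M|=11, |R|=11
  updated: d(H,MR)=59/2, d(MR,SZ)=45/2
3. join MR+SZ (d=45/2) ⇒ MRSZ; edges |MR|=1/4, |SZ|=41/4
  updated: d(H,MRSZ)=105/4
4. join H+MRSZ (d=105/4) ⇒ HMRSZ; edges |H|=105/8, |MRSZ|=15/8
final tree: (H:105/8,((M:11,R:11):1/4,(S:1,Z:1):41/4):15/8)
total length: 99/2

11,11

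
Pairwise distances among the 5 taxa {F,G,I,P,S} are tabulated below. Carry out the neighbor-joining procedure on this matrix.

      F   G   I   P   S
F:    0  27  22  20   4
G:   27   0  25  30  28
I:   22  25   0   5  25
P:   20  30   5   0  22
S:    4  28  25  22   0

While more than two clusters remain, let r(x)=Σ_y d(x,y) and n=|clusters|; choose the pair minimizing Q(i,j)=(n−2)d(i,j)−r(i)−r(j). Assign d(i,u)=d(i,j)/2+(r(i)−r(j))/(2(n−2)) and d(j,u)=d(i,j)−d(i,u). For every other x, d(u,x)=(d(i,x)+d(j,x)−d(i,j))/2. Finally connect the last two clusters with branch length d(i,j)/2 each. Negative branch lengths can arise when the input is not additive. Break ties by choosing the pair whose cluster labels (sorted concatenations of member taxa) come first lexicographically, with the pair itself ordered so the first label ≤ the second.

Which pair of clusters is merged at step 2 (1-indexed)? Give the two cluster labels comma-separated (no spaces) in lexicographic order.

FS,G

step 1: merge (F,S) at d=4, Q=-140; branch lengths F→1, S→3; new cluster FS
  updated: d(FS,G)=51/2, d(FS,I)=43/2, d(FS,P)=19
step 2: merge (FS,G) at d=51/2, Q=-191/2; branch lengths FS→73/8, G→131/8; new cluster FGS
  updated: d(FGS,I)=21/2, d(FGS,P)=47/4
step 3: merge (FGS,I) at d=21/2, Q=-109/4; branch lengths FGS→69/8, I→15/8; new cluster FGIS
  updated: d(FGIS,P)=25/8
step 4: merge (FGIS,P) at d=25/8; branch lengths FGIS→25/16, P→25/16; new cluster FGIPS
final tree: ((((F:1,S:3):73/8,G:131/8):69/8,I:15/8):25/16,P:25/16)
total length: 345/8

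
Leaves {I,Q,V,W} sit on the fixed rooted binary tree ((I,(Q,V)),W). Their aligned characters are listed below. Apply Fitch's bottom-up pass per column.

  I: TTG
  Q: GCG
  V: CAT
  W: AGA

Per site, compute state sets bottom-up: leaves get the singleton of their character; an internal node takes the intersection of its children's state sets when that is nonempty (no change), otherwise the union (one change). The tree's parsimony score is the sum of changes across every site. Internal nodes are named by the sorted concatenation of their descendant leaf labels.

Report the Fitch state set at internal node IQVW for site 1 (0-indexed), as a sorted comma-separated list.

A,C,G,T

QV@0: {G} ∪ {C} = {C,G} (union, +1)
IQV@0: {T} ∪ {C,G} = {C,G,T} (union, +1)
IQVW@0: {C,G,T} ∪ {A} = {A,C,G,T} (union, +1)
QV@1: {C} ∪ {A} = {A,C} (union, +1)
IQV@1: {T} ∪ {A,C} = {A,C,T} (union, +1)
IQVW@1: {A,C,T} ∪ {G} = {A,C,G,T} (union, +1)
QV@2: {G} ∪ {T} = {G,T} (union, +1)
IQV@2: {G} ∩ {G,T} = {G} (intersection, +0)
IQVW@2: {G} ∪ {A} = {A,G} (union, +1)
per-site changes: [3, 3, 2]; total = 8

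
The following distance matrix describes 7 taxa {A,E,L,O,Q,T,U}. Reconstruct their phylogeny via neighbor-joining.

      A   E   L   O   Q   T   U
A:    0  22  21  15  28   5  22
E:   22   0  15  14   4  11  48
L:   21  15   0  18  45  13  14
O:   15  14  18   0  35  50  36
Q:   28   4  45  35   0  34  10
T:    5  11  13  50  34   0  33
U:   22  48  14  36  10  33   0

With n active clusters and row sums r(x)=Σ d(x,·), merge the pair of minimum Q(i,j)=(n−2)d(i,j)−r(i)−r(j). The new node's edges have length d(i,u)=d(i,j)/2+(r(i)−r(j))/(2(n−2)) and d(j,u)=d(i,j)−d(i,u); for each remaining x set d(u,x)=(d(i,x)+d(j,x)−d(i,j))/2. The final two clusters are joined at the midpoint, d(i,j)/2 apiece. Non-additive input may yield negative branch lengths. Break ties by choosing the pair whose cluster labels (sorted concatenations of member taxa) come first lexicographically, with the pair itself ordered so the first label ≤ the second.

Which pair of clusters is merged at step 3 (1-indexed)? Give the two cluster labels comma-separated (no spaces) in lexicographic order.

E,O

iteration 1: select Q,U (d=10, Q=-269); attach at lengths (43/10, 57/10); label the merged cluster QU
  updated: d(A,QU)=20, d(E,QU)=21, d(L,QU)=49/2, d(O,QU)=61/2, d(QU,T)=57/2
iteration 2: select A,T (d=5, Q=-341/2); attach at lengths (-9/16, 89/16); label the merged cluster AT
  updated: d(AT,E)=14, d(AT,L)=29/2, d(AT,O)=30, d(AT,QU)=87/4
iteration 3: select E,O (d=14, Q=-229/2); attach at lengths (9/4, 47/4); label the merged cluster EO
  updated: d(AT,EO)=15, d(EO,L)=19/2, d(EO,QU)=75/4
iteration 4: select AT,QU (d=87/4, Q=-291/4); attach at lengths (119/16, 229/16); label the merged cluster AQTU
  updated: d(AQTU,EO)=6, d(AQTU,L)=69/8
iteration 5: select AQTU,EO (d=6, Q=-193/8); attach at lengths (41/16, 55/16); label the merged cluster AEOQTU
  updated: d(AEOQTU,L)=97/16
iteration 6: select AEOQTU,L (d=97/16); attach at lengths (97/32, 97/32); label the merged cluster AELOQTU
final tree: ((((A:-9/16,T:89/16):119/16,(Q:43/10,U:57/10):229/16):41/16,(E:9/4,O:47/4):55/16):97/32,L:97/32)
total length: 1005/16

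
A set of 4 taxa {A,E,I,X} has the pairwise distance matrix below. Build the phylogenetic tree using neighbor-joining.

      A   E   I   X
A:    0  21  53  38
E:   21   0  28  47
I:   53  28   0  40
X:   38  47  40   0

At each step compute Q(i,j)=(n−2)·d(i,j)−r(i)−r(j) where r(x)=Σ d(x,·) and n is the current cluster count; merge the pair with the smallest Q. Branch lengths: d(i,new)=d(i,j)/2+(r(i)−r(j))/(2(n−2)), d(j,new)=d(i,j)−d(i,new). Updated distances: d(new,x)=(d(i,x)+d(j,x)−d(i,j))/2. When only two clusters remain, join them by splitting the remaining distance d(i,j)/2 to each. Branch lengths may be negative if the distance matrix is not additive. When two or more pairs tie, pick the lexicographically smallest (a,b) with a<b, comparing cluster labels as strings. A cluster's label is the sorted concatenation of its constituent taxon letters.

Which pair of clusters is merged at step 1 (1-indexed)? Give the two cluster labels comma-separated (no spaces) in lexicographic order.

1. join A+E (d=21, Q=-166) ⇒ AE; edges |A|=29/2, |E|=13/2
  updated: d(AE,I)=30, d(AE,X)=32
2. join AE+I (d=30, Q=-102) ⇒ AEI; edges |AE|=11, |I|=19
  updated: d(AEI,X)=21
3. join AEI+X (d=21) ⇒ AEIX; edges |AEI|=21/2, |X|=21/2
final tree: (((A:29/2,E:13/2):11,I:19):21/2,X:21/2)
total length: 72

A,E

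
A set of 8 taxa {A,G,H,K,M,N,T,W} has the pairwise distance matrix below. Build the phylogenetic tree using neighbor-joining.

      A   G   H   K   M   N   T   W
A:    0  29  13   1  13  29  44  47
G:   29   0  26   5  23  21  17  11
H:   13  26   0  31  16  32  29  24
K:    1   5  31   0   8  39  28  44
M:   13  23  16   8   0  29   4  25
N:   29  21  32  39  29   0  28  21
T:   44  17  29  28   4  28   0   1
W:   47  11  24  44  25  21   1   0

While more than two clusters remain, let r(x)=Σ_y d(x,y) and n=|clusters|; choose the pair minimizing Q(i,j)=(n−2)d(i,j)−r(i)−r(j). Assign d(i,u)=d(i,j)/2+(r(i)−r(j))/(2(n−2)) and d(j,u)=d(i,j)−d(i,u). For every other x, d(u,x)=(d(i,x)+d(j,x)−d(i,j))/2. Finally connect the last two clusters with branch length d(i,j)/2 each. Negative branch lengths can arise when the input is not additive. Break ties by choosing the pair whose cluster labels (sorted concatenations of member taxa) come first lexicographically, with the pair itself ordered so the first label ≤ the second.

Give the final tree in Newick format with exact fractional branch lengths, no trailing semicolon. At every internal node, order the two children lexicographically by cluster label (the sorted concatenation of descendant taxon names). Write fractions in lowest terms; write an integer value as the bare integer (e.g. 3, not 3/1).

step 1: merge (A,K) at d=1, Q=-326; branch lengths A→13/6, K→-7/6; new cluster AK
  updated: d(AK,G)=33/2, d(AK,H)=43/2, d(AK,M)=10, d(AK,N)=67/2, d(AK,T)=71/2, d(AK,W)=45
step 2: merge (T,W) at d=1, Q=-473/2; branch lengths T→-3/4, W→7/4; new cluster TW
  updated: d(AK,TW)=159/4, d(G,TW)=27/2, d(H,TW)=26, d(M,TW)=14, d(N,TW)=24
step 3: merge (AK,M) at d=10, Q=-693/4; branch lengths AK→277/32, M→43/32; new cluster AKM
  updated: d(AKM,G)=59/4, d(AKM,H)=55/4, d(AKM,N)=105/4, d(AKM,TW)=175/8
step 4: merge (AKM,H) at d=55/4, Q=-1065/8; branch lengths AKM→161/48, H→499/48; new cluster AHKM
  updated: d(AHKM,G)=27/2, d(AHKM,N)=89/4, d(AHKM,TW)=273/16
step 5: merge (AHKM,N) at d=89/4, Q=-1209/16; branch lengths AHKM→481/64, N→943/64; new cluster AHKMN
  updated: d(AHKMN,G)=49/8, d(AHKMN,TW)=301/32
step 6: merge (AHKMN,G) at d=49/8, Q=-929/32; branch lengths AHKMN→65/64, G→327/64; new cluster AGHKMN
  updated: d(AGHKMN,TW)=537/64
step 7: merge (AGHKMN,TW) at d=537/64; branch lengths AGHKMN→537/128, TW→537/128; new cluster AGHKMNTW
final tree: ((((((A:13/6,K:-7/6):277/32,M:43/32):161/48,H:499/48):481/64,N:943/64):65/64,G:327/64):537/128,(T:-3/4,W:7/4):537/128)
total length: 4001/64

((((((A:13/6,K:-7/6):277/32,M:43/32):161/48,H:499/48):481/64,N:943/64):65/64,G:327/64):537/128,(T:-3/4,W:7/4):537/128)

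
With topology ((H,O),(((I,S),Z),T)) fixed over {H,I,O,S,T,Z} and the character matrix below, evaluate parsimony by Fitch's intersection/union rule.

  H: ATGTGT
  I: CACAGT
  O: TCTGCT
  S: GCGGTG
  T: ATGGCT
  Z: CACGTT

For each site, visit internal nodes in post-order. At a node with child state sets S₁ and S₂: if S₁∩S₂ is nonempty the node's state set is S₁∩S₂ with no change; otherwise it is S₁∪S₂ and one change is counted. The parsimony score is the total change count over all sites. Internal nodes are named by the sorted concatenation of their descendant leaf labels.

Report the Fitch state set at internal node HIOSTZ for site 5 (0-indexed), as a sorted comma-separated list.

T

[col 0] HO: children H:{A}, O:{T} ∪→ {A,T}; cost 1
[col 0] IS: children I:{C}, S:{G} ∪→ {C,G}; cost 1
[col 0] ISZ: children IS:{C,G}, Z:{C} ∩→ {C}; cost 0
[col 0] ISTZ: children ISZ:{C}, T:{A} ∪→ {A,C}; cost 1
[col 0] HIOSTZ: children HO:{A,T}, ISTZ:{A,C} ∩→ {A}; cost 0
[col 1] HO: children H:{T}, O:{C} ∪→ {C,T}; cost 1
[col 1] IS: children I:{A}, S:{C} ∪→ {A,C}; cost 1
[col 1] ISZ: children IS:{A,C}, Z:{A} ∩→ {A}; cost 0
[col 1] ISTZ: children ISZ:{A}, T:{T} ∪→ {A,T}; cost 1
[col 1] HIOSTZ: children HO:{C,T}, ISTZ:{A,T} ∩→ {T}; cost 0
[col 2] HO: children H:{G}, O:{T} ∪→ {G,T}; cost 1
[col 2] IS: children I:{C}, S:{G} ∪→ {C,G}; cost 1
[col 2] ISZ: children IS:{C,G}, Z:{C} ∩→ {C}; cost 0
[col 2] ISTZ: children ISZ:{C}, T:{G} ∪→ {C,G}; cost 1
[col 2] HIOSTZ: children HO:{G,T}, ISTZ:{C,G} ∩→ {G}; cost 0
[col 3] HO: children H:{T}, O:{G} ∪→ {G,T}; cost 1
[col 3] IS: children I:{A}, S:{G} ∪→ {A,G}; cost 1
[col 3] ISZ: children IS:{A,G}, Z:{G} ∩→ {G}; cost 0
[col 3] ISTZ: children ISZ:{G}, T:{G} ∩→ {G}; cost 0
[col 3] HIOSTZ: children HO:{G,T}, ISTZ:{G} ∩→ {G}; cost 0
[col 4] HO: children H:{G}, O:{C} ∪→ {C,G}; cost 1
[col 4] IS: children I:{G}, S:{T} ∪→ {G,T}; cost 1
[col 4] ISZ: children IS:{G,T}, Z:{T} ∩→ {T}; cost 0
[col 4] ISTZ: children ISZ:{T}, T:{C} ∪→ {C,T}; cost 1
[col 4] HIOSTZ: children HO:{C,G}, ISTZ:{C,T} ∩→ {C}; cost 0
[col 5] HO: children H:{T}, O:{T} ∩→ {T}; cost 0
[col 5] IS: children I:{T}, S:{G} ∪→ {G,T}; cost 1
[col 5] ISZ: children IS:{G,T}, Z:{T} ∩→ {T}; cost 0
[col 5] ISTZ: children ISZ:{T}, T:{T} ∩→ {T}; cost 0
[col 5] HIOSTZ: children HO:{T}, ISTZ:{T} ∩→ {T}; cost 0
per-site changes: [3, 3, 3, 2, 3, 1]; total = 15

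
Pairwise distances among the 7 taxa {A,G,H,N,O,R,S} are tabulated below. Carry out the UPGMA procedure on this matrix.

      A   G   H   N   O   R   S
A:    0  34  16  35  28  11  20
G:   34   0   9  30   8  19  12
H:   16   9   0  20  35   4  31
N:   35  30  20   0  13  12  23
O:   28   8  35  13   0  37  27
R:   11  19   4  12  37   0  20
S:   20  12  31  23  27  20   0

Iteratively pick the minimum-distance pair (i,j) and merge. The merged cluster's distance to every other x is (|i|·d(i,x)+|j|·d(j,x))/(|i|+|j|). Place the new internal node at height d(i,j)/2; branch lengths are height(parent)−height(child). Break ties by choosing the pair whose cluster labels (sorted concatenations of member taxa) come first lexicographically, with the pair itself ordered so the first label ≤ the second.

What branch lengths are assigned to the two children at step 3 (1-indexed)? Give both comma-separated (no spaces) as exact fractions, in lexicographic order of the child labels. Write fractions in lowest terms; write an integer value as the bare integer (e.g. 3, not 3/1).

27/4,19/4

step 1: merge (H,R) at d=4; branch lengths H→2, R→2; new cluster HR
  updated: d(A,HR)=27/2, d(G,HR)=14, d(HR,N)=16, d(HR,O)=36, d(HR,S)=51/2
step 2: merge (G,O) at d=8; branch lengths G→4, O→4; new cluster GO
  updated: d(A,GO)=31, d(GO,HR)=25, d(GO,N)=43/2, d(GO,S)=39/2
step 3: merge (A,HR) at d=27/2; branch lengths A→27/4, HR→19/4; new cluster AHR
  updated: d(AHR,GO)=27, d(AHR,N)=67/3, d(AHR,S)=71/3
step 4: merge (GO,S) at d=39/2; branch lengths GO→23/4, S→39/4; new cluster GOS
  updated: d(AHR,GOS)=233/9, d(GOS,N)=22
step 5: merge (GOS,N) at d=22; branch lengths GOS→5/4, N→11; new cluster GNOS
  updated: d(AHR,GNOS)=25
step 6: merge (AHR,GNOS) at d=25; branch lengths AHR→23/4, GNOS→3/2; new cluster AGHNORS
final tree: ((A:27/4,(H:2,R:2):19/4):23/4,(((G:4,O:4):23/4,S:39/4):5/4,N:11):3/2)
total length: 117/2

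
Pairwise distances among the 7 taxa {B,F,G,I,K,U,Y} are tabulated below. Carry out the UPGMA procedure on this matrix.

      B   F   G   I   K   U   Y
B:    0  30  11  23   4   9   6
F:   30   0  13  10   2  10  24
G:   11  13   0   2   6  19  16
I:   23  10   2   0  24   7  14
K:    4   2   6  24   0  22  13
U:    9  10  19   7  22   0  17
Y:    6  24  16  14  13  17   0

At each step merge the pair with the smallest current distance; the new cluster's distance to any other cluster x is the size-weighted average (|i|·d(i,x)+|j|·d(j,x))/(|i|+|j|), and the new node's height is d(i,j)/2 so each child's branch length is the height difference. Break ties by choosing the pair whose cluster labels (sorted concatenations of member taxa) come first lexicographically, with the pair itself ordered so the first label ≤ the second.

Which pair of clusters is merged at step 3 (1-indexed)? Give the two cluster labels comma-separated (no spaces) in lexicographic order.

iteration 1: select F,K (d=2); attach at lengths (1, 1); label the merged cluster FK
  updated: d(B,FK)=17, d(FK,G)=19/2, d(FK,I)=17, d(FK,U)=16, d(FK,Y)=37/2
iteration 2: select G,I (d=2); attach at lengths (1, 1); label the merged cluster GI
  updated: d(B,GI)=17, d(FK,GI)=53/4, d(GI,U)=13, d(GI,Y)=15
iteration 3: select B,Y (d=6); attach at lengths (3, 3); label the merged cluster BY
  updated: d(BY,FK)=71/4, d(BY,GI)=16, d(BY,U)=13
iteration 4: select BY,U (d=13); attach at lengths (7/2, 13/2); label the merged cluster BUY
  updated: d(BUY,FK)=103/6, d(BUY,GI)=15
iteration 5: select FK,GI (d=53/4); attach at lengths (45/8, 45/8); label the merged cluster FGIK
  updated: d(BUY,FGIK)=193/12
iteration 6: select BUY,FGIK (d=193/12); attach at lengths (37/24, 17/12); label the merged cluster BFGIKUY
final tree: (((B:3,Y:3):7/2,U:13/2):37/24,((F:1,K:1):45/8,(G:1,I:1):45/8):17/12)
total length: 821/24

B,Y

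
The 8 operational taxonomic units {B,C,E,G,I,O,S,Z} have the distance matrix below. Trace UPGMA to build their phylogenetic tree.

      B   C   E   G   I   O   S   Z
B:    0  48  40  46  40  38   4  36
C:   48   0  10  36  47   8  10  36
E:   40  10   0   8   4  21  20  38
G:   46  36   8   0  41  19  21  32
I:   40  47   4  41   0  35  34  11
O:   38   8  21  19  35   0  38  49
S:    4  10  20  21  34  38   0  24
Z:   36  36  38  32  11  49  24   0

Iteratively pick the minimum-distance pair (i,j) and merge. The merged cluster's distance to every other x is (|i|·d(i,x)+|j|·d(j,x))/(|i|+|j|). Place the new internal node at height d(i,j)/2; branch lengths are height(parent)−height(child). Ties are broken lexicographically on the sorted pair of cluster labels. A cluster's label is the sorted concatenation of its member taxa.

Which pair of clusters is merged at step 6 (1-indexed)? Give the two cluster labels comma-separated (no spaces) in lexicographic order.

CO,EGIZ

1. join B+S (d=4) ⇒ BS; edges |B|=2, |S|=2
  updated: d(BS,C)=29, d(BS,E)=30, d(BS,G)=67/2, d(BS,I)=37, d(BS,O)=38, d(BS,Z)=30
2. join E+I (d=4) ⇒ EI; edges |E|=2, |I|=2
  updated: d(BS,EI)=67/2, d(C,EI)=57/2, d(EI,G)=49/2, d(EI,O)=28, d(EI,Z)=49/2
3. join C+O (d=8) ⇒ CO; edges |C|=4, |O|=4
  updated: d(BS,CO)=67/2, d(CO,EI)=113/4, d(CO,G)=55/2, d(CO,Z)=85/2
4. join EI+G (d=49/2) ⇒ EGI; edges |EI|=41/4, |G|=49/4
  updated: d(BS,EGI)=67/2, d(CO,EGI)=28, d(EGI,Z)=27
5. join EGI+Z (d=27) ⇒ EGIZ; edges |EGI|=5/4, |Z|=27/2
  updated: d(BS,EGIZ)=261/8, d(CO,EGIZ)=253/8
6. join CO+EGIZ (d=253/8) ⇒ CEGIOZ; edges |CO|=189/16, |EGIZ|=37/16
  updated: d(BS,CEGIOZ)=395/12
7. join BS+CEGIOZ (d=395/12) ⇒ BCEGIOSZ; edges |BS|=347/24, |CEGIOZ|=31/48
final tree: ((B:2,S:2):347/24,((C:4,O:4):189/16,(((E:2,I:2):41/4,G:49/4):5/4,Z:27/2):37/16):31/48)
total length: 3959/48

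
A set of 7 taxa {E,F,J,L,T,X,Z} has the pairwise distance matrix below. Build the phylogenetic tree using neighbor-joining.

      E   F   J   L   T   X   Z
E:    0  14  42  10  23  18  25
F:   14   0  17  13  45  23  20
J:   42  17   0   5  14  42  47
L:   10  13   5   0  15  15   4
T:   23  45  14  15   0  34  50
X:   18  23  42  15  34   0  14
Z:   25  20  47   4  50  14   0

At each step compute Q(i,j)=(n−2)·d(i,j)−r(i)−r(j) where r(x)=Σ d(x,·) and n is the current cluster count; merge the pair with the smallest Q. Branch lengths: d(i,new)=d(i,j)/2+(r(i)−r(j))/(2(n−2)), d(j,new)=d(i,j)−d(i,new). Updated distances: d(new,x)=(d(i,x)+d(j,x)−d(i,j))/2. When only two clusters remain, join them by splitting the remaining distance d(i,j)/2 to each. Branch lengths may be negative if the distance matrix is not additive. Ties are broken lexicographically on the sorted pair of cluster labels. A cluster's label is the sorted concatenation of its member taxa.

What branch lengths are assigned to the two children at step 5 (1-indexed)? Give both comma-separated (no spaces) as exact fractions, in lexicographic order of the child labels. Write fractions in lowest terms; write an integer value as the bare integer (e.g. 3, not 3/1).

11/8,33/4

step 1: merge (J,T) at d=14, Q=-278; branch lengths J→28/5, T→42/5; new cluster JT
  updated: d(E,JT)=51/2, d(F,JT)=24, d(JT,L)=3, d(JT,X)=31, d(JT,Z)=83/2
step 2: merge (JT,L) at d=3, Q=-158; branch lengths JT→23/2, L→-17/2; new cluster JLT
  updated: d(E,JLT)=65/4, d(F,JLT)=17, d(JLT,X)=43/2, d(JLT,Z)=85/4
step 3: merge (X,Z) at d=14, Q=-459/4; branch lengths X→51/8, Z→61/8; new cluster XZ
  updated: d(E,XZ)=29/2, d(F,XZ)=29/2, d(JLT,XZ)=115/8
step 4: merge (E,F) at d=14, Q=-249/4; branch lengths E→109/16, F→115/16; new cluster EF
  updated: d(EF,JLT)=77/8, d(EF,XZ)=15/2
step 5: merge (EF,JLT) at d=77/8, Q=-63/2; branch lengths EF→11/8, JLT→33/4; new cluster EFJLT
  updated: d(EFJLT,XZ)=49/8
step 6: merge (EFJLT,XZ) at d=49/8; branch lengths EFJLT→49/16, XZ→49/16; new cluster EFJLTXZ
final tree: (((E:109/16,F:115/16):11/8,((J:28/5,T:42/5):23/2,L:-17/2):33/4):49/16,(X:51/8,Z:61/8):49/16)
total length: 243/4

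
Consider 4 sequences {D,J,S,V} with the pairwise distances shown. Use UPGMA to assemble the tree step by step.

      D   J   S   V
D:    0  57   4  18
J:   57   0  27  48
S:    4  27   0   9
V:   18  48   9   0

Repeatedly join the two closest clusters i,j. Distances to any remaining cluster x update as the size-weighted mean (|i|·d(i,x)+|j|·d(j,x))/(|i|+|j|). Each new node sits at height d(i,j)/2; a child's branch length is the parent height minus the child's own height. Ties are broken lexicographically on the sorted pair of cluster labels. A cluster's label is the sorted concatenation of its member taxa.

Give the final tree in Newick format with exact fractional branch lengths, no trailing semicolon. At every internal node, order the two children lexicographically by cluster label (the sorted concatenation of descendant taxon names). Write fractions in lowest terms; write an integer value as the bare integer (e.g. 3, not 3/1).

(((D:2,S:2):19/4,V:27/4):61/4,J:22)

iteration 1: select D,S (d=4); attach at lengths (2, 2); label the merged cluster DS
  updated: d(DS,J)=42, d(DS,V)=27/2
iteration 2: select DS,V (d=27/2); attach at lengths (19/4, 27/4); label the merged cluster DSV
  updated: d(DSV,J)=44
iteration 3: select DSV,J (d=44); attach at lengths (61/4, 22); label the merged cluster DJSV
final tree: (((D:2,S:2):19/4,V:27/4):61/4,J:22)
total length: 211/4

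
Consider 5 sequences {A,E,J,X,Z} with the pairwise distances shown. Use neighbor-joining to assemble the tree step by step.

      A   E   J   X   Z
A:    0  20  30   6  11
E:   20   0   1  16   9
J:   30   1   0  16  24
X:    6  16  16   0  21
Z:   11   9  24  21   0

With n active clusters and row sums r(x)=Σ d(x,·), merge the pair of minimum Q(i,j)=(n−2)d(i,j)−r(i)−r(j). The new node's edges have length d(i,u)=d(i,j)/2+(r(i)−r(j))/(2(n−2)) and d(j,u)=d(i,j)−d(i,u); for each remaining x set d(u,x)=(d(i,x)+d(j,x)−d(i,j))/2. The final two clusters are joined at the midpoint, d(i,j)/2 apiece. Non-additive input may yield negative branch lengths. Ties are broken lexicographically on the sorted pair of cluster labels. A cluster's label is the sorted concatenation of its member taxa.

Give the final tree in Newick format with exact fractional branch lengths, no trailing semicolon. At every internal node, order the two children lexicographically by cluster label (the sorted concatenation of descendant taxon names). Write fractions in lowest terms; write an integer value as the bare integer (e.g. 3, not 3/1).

(((A:11/4,X:13/4):7,(E:-11/3,J:14/3):10):3,Z:3)

1. join E+J (d=1, Q=-114) ⇒ EJ; edges |E|=-11/3, |J|=14/3
  updated: d(A,EJ)=49/2, d(EJ,X)=31/2, d(EJ,Z)=16
2. join A+X (d=6, Q=-72) ⇒ AX; edges |A|=11/4, |X|=13/4
  updated: d(AX,EJ)=17, d(AX,Z)=13
3. join AX+EJ (d=17, Q=-46) ⇒ AEJX; edges |AX|=7, |EJ|=10
  updated: d(AEJX,Z)=6
4. join AEJX+Z (d=6) ⇒ AEJXZ; edges |AEJX|=3, |Z|=3
final tree: (((A:11/4,X:13/4):7,(E:-11/3,J:14/3):10):3,Z:3)
total length: 30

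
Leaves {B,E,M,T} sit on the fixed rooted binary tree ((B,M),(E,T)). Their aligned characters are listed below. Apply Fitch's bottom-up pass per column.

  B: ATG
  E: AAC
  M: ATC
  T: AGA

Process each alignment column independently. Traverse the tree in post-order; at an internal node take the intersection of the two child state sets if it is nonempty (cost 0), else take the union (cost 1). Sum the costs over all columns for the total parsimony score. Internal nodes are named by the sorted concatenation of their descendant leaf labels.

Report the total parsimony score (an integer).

4

BM@0: {A} ∩ {A} = {A} (intersection, +0)
ET@0: {A} ∩ {A} = {A} (intersection, +0)
BEMT@0: {A} ∩ {A} = {A} (intersection, +0)
BM@1: {T} ∩ {T} = {T} (intersection, +0)
ET@1: {A} ∪ {G} = {A,G} (union, +1)
BEMT@1: {T} ∪ {A,G} = {A,G,T} (union, +1)
BM@2: {G} ∪ {C} = {C,G} (union, +1)
ET@2: {C} ∪ {A} = {A,C} (union, +1)
BEMT@2: {C,G} ∩ {A,C} = {C} (intersection, +0)
per-site changes: [0, 2, 2]; total = 4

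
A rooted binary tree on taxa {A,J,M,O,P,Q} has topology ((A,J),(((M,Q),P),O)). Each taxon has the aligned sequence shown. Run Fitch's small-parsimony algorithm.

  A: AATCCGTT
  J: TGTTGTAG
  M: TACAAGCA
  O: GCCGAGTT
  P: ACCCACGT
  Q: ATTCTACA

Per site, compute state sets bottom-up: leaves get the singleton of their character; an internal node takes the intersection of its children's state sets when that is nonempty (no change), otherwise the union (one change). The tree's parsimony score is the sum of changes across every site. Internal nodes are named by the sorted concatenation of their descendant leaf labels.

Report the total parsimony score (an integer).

[col 0] AJ: children A:{A}, J:{T} ∪→ {A,T}; cost 1
[col 0] MQ: children M:{T}, Q:{A} ∪→ {A,T}; cost 1
[col 0] MPQ: children MQ:{A,T}, P:{A} ∩→ {A}; cost 0
[col 0] MOPQ: children MPQ:{A}, O:{G} ∪→ {A,G}; cost 1
[col 0] AJMOPQ: children AJ:{A,T}, MOPQ:{A,G} ∩→ {A}; cost 0
[col 1] AJ: children A:{A}, J:{G} ∪→ {A,G}; cost 1
[col 1] MQ: children M:{A}, Q:{T} ∪→ {A,T}; cost 1
[col 1] MPQ: children MQ:{A,T}, P:{C} ∪→ {A,C,T}; cost 1
[col 1] MOPQ: children MPQ:{A,C,T}, O:{C} ∩→ {C}; cost 0
[col 1] AJMOPQ: children AJ:{A,G}, MOPQ:{C} ∪→ {A,C,G}; cost 1
[col 2] AJ: children A:{T}, J:{T} ∩→ {T}; cost 0
[col 2] MQ: children M:{C}, Q:{T} ∪→ {C,T}; cost 1
[col 2] MPQ: children MQ:{C,T}, P:{C} ∩→ {C}; cost 0
[col 2] MOPQ: children MPQ:{C}, O:{C} ∩→ {C}; cost 0
[col 2] AJMOPQ: children AJ:{T}, MOPQ:{C} ∪→ {C,T}; cost 1
[col 3] AJ: children A:{C}, J:{T} ∪→ {C,T}; cost 1
[col 3] MQ: children M:{A}, Q:{C} ∪→ {A,C}; cost 1
[col 3] MPQ: children MQ:{A,C}, P:{C} ∩→ {C}; cost 0
[col 3] MOPQ: children MPQ:{C}, O:{G} ∪→ {C,G}; cost 1
[col 3] AJMOPQ: children AJ:{C,T}, MOPQ:{C,G} ∩→ {C}; cost 0
[col 4] AJ: children A:{C}, J:{G} ∪→ {C,G}; cost 1
[col 4] MQ: children M:{A}, Q:{T} ∪→ {A,T}; cost 1
[col 4] MPQ: children MQ:{A,T}, P:{A} ∩→ {A}; cost 0
[col 4] MOPQ: children MPQ:{A}, O:{A} ∩→ {A}; cost 0
[col 4] AJMOPQ: children AJ:{C,G}, MOPQ:{A} ∪→ {A,C,G}; cost 1
[col 5] AJ: children A:{G}, J:{T} ∪→ {G,T}; cost 1
[col 5] MQ: children M:{G}, Q:{A} ∪→ {A,G}; cost 1
[col 5] MPQ: children MQ:{A,G}, P:{C} ∪→ {A,C,G}; cost 1
[col 5] MOPQ: children MPQ:{A,C,G}, O:{G} ∩→ {G}; cost 0
[col 5] AJMOPQ: children AJ:{G,T}, MOPQ:{G} ∩→ {G}; cost 0
[col 6] AJ: children A:{T}, J:{A} ∪→ {A,T}; cost 1
[col 6] MQ: children M:{C}, Q:{C} ∩→ {C}; cost 0
[col 6] MPQ: children MQ:{C}, P:{G} ∪→ {C,G}; cost 1
[col 6] MOPQ: children MPQ:{C,G}, O:{T} ∪→ {C,G,T}; cost 1
[col 6] AJMOPQ: children AJ:{A,T}, MOPQ:{C,G,T} ∩→ {T}; cost 0
[col 7] AJ: children A:{T}, J:{G} ∪→ {G,T}; cost 1
[col 7] MQ: children M:{A}, Q:{A} ∩→ {A}; cost 0
[col 7] MPQ: children MQ:{A}, P:{T} ∪→ {A,T}; cost 1
[col 7] MOPQ: children MPQ:{A,T}, O:{T} ∩→ {T}; cost 0
[col 7] AJMOPQ: children AJ:{G,T}, MOPQ:{T} ∩→ {T}; cost 0
per-site changes: [3, 4, 2, 3, 3, 3, 3, 2]; total = 23

23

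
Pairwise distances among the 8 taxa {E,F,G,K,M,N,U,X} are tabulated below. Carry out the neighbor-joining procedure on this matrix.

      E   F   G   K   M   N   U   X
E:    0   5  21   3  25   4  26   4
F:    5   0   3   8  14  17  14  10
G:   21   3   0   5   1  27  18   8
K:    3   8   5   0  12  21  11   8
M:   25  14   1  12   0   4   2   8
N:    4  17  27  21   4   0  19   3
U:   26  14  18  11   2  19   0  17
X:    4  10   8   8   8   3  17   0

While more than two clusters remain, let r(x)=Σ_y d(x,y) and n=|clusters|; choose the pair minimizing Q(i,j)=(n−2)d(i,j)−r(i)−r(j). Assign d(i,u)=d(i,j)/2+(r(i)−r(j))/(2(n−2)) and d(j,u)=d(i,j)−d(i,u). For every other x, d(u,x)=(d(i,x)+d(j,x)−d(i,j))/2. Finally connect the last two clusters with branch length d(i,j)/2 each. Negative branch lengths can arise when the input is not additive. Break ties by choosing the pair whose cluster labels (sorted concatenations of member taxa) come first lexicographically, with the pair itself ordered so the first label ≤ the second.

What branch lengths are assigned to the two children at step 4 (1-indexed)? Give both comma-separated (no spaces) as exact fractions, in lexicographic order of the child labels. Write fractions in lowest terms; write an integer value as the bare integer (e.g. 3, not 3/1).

11/6,7/6

1. join M+U (d=2, Q=-161) ⇒ MU; edges |M|=-29/12, |U|=53/12
  updated: d(E,MU)=49/2, d(F,MU)=13, d(G,MU)=17/2, d(K,MU)=21/2, d(MU,N)=21/2, d(MU,X)=23/2
2. join E+N (d=4, Q=-124) ⇒ EN; edges |E|=-1/10, |N|=41/10
  updated: d(EN,F)=9, d(EN,G)=22, d(EN,K)=10, d(EN,MU)=31/2, d(EN,X)=3/2
3. join EN+X (d=3/2, Q=-91) ⇒ ENX; edges |EN|=25/8, |X|=-13/8
  updated: d(ENX,F)=35/4, d(ENX,G)=57/4, d(ENX,K)=33/4, d(ENX,MU)=51/4
4. join F+G (d=3, Q=-109/2) ⇒ FG; edges |F|=11/6, |G|=7/6
  updated: d(ENX,FG)=10, d(FG,K)=5, d(FG,MU)=37/4
5. join ENX+K (d=33/4, Q=-153/4) ⇒ EKNX; edges |ENX|=95/16, |K|=37/16
  updated: d(EKNX,FG)=27/8, d(EKNX,MU)=15/2
6. join EKNX+FG (d=27/8, Q=-161/8) ⇒ EFGKNX; edges |EKNX|=13/16, |FG|=41/16
  updated: d(EFGKNX,MU)=107/16
7. join EFGKNX+MU (d=107/16) ⇒ EFGKMNUX; edges |EFGKNX|=107/32, |MU|=107/32
final tree: (((((E:-1/10,N:41/10):25/8,X:-13/8):95/16,K:37/16):13/16,(F:11/6,G:7/6):41/16):107/32,(M:-29/12,U:53/12):107/32)
total length: 461/16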